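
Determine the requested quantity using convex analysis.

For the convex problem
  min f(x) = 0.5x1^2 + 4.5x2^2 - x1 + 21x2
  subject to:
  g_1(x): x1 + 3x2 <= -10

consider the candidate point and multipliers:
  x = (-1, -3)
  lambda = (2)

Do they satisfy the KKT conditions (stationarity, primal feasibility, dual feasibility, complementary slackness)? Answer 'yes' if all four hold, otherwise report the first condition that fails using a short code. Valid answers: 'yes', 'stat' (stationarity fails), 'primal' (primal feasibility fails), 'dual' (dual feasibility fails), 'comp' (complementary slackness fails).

Gradient of f: grad f(x) = Q x + c = (-2, -6)
Constraint values g_i(x) = a_i^T x - b_i:
  g_1((-1, -3)) = 0
Stationarity residual: grad f(x) + sum_i lambda_i a_i = (0, 0)
  -> stationarity OK
Primal feasibility (all g_i <= 0): OK
Dual feasibility (all lambda_i >= 0): OK
Complementary slackness (lambda_i * g_i(x) = 0 for all i): OK

Verdict: yes, KKT holds.

yes


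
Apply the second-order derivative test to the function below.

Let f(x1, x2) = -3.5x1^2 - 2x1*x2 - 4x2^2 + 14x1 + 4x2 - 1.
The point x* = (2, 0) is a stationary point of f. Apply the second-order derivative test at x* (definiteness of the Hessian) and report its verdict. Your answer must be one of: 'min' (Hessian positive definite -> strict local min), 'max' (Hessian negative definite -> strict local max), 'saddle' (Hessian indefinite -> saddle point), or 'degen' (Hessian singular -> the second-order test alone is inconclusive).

Compute the Hessian H = grad^2 f:
  H = [[-7, -2], [-2, -8]]
Verify stationarity: grad f(x*) = H x* + g = (0, 0).
Eigenvalues of H: -9.5616, -5.4384.
Both eigenvalues < 0, so H is negative definite -> x* is a strict local max.

max


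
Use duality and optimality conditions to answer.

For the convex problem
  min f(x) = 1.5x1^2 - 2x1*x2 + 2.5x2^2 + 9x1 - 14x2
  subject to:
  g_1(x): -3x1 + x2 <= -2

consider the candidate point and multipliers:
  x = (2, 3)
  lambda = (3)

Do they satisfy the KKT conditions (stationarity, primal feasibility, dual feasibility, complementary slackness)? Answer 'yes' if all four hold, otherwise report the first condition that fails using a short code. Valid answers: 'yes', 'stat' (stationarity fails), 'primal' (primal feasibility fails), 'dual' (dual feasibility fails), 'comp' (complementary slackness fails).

Gradient of f: grad f(x) = Q x + c = (9, -3)
Constraint values g_i(x) = a_i^T x - b_i:
  g_1((2, 3)) = -1
Stationarity residual: grad f(x) + sum_i lambda_i a_i = (0, 0)
  -> stationarity OK
Primal feasibility (all g_i <= 0): OK
Dual feasibility (all lambda_i >= 0): OK
Complementary slackness (lambda_i * g_i(x) = 0 for all i): FAILS

Verdict: the first failing condition is complementary_slackness -> comp.

comp


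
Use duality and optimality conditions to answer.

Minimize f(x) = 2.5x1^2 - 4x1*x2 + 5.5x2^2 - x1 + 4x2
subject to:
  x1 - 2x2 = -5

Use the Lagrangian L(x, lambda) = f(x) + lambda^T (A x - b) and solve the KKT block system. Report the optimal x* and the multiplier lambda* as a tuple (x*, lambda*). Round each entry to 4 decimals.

Form the Lagrangian:
  L(x, lambda) = (1/2) x^T Q x + c^T x + lambda^T (A x - b)
Stationarity (grad_x L = 0): Q x + c + A^T lambda = 0.
Primal feasibility: A x = b.

This gives the KKT block system:
  [ Q   A^T ] [ x     ]   [-c ]
  [ A    0  ] [ lambda ] = [ b ]

Solving the linear system:
  x*      = (-1.2667, 1.8667)
  lambda* = (14.8)
  f(x*)   = 41.3667

x* = (-1.2667, 1.8667), lambda* = (14.8)


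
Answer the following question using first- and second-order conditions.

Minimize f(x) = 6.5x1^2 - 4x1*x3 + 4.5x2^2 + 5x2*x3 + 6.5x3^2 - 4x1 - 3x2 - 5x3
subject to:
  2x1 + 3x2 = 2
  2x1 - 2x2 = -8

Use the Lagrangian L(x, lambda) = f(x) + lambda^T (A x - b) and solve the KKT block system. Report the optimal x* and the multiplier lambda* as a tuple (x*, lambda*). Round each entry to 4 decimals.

Form the Lagrangian:
  L(x, lambda) = (1/2) x^T Q x + c^T x + lambda^T (A x - b)
Stationarity (grad_x L = 0): Q x + c + A^T lambda = 0.
Primal feasibility: A x = b.

This gives the KKT block system:
  [ Q   A^T ] [ x     ]   [-c ]
  [ A    0  ] [ lambda ] = [ b ]

Solving the linear system:
  x*      = (-2, 2, -1)
  lambda* = (3.2, 9.8)
  f(x*)   = 39.5

x* = (-2, 2, -1), lambda* = (3.2, 9.8)


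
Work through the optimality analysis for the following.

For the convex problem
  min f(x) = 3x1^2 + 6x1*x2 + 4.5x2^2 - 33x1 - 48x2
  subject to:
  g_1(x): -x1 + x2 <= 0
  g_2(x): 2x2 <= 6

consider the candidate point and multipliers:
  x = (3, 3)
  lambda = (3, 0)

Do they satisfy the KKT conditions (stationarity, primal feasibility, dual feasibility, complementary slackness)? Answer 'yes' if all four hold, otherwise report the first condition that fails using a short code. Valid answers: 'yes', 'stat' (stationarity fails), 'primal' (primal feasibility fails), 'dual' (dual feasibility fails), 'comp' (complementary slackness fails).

Gradient of f: grad f(x) = Q x + c = (3, -3)
Constraint values g_i(x) = a_i^T x - b_i:
  g_1((3, 3)) = 0
  g_2((3, 3)) = 0
Stationarity residual: grad f(x) + sum_i lambda_i a_i = (0, 0)
  -> stationarity OK
Primal feasibility (all g_i <= 0): OK
Dual feasibility (all lambda_i >= 0): OK
Complementary slackness (lambda_i * g_i(x) = 0 for all i): OK

Verdict: yes, KKT holds.

yes


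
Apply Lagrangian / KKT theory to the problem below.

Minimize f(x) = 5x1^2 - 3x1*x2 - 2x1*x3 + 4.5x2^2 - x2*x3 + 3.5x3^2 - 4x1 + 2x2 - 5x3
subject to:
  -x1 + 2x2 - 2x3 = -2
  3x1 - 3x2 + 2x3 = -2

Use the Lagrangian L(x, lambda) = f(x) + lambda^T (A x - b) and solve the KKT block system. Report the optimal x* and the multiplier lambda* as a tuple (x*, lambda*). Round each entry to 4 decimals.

Form the Lagrangian:
  L(x, lambda) = (1/2) x^T Q x + c^T x + lambda^T (A x - b)
Stationarity (grad_x L = 0): Q x + c + A^T lambda = 0.
Primal feasibility: A x = b.

This gives the KKT block system:
  [ Q   A^T ] [ x     ]   [-c ]
  [ A    0  ] [ lambda ] = [ b ]

Solving the linear system:
  x*      = (-2.0927, -0.1854, 1.8609)
  lambda* = (23.3444, 17.1457)
  f(x*)   = 39.8377

x* = (-2.0927, -0.1854, 1.8609), lambda* = (23.3444, 17.1457)


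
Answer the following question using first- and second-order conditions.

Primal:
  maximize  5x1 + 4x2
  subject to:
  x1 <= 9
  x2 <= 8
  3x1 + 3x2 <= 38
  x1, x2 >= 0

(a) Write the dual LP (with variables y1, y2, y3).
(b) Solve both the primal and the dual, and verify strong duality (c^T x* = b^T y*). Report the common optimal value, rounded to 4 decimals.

The standard primal-dual pair for 'max c^T x s.t. A x <= b, x >= 0' is:
  Dual:  min b^T y  s.t.  A^T y >= c,  y >= 0.

So the dual LP is:
  minimize  9y1 + 8y2 + 38y3
  subject to:
    y1 + 3y3 >= 5
    y2 + 3y3 >= 4
    y1, y2, y3 >= 0

Solving the primal: x* = (9, 3.6667).
  primal value c^T x* = 59.6667.
Solving the dual: y* = (1, 0, 1.3333).
  dual value b^T y* = 59.6667.
Strong duality: c^T x* = b^T y*. Confirmed.

59.6667


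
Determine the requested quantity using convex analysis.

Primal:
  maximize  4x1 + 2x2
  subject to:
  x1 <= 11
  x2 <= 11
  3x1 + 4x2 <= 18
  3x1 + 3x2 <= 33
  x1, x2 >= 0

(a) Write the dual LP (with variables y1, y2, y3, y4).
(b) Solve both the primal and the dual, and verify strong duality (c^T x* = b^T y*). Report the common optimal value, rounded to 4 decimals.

The standard primal-dual pair for 'max c^T x s.t. A x <= b, x >= 0' is:
  Dual:  min b^T y  s.t.  A^T y >= c,  y >= 0.

So the dual LP is:
  minimize  11y1 + 11y2 + 18y3 + 33y4
  subject to:
    y1 + 3y3 + 3y4 >= 4
    y2 + 4y3 + 3y4 >= 2
    y1, y2, y3, y4 >= 0

Solving the primal: x* = (6, 0).
  primal value c^T x* = 24.
Solving the dual: y* = (0, 0, 1.3333, 0).
  dual value b^T y* = 24.
Strong duality: c^T x* = b^T y*. Confirmed.

24


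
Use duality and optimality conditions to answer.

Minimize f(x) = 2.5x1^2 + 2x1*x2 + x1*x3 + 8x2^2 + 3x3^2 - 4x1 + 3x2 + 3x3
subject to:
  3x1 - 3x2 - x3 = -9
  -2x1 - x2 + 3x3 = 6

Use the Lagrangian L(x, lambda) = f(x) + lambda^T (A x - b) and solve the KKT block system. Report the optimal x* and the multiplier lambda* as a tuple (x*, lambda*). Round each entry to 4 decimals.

Form the Lagrangian:
  L(x, lambda) = (1/2) x^T Q x + c^T x + lambda^T (A x - b)
Stationarity (grad_x L = 0): Q x + c + A^T lambda = 0.
Primal feasibility: A x = b.

This gives the KKT block system:
  [ Q   A^T ] [ x     ]   [-c ]
  [ A    0  ] [ lambda ] = [ b ]

Solving the linear system:
  x*      = (-2.0538, 0.6623, 0.8516)
  lambda* = (3.4525, -0.8677)
  f(x*)   = 24.5177

x* = (-2.0538, 0.6623, 0.8516), lambda* = (3.4525, -0.8677)


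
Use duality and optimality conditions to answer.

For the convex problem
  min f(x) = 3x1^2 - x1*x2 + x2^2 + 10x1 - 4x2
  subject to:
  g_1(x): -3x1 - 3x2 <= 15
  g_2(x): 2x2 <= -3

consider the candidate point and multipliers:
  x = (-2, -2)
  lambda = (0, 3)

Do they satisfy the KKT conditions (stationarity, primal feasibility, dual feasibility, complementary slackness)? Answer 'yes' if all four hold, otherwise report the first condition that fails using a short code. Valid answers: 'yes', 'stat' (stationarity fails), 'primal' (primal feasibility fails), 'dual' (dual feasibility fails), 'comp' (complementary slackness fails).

Gradient of f: grad f(x) = Q x + c = (0, -6)
Constraint values g_i(x) = a_i^T x - b_i:
  g_1((-2, -2)) = -3
  g_2((-2, -2)) = -1
Stationarity residual: grad f(x) + sum_i lambda_i a_i = (0, 0)
  -> stationarity OK
Primal feasibility (all g_i <= 0): OK
Dual feasibility (all lambda_i >= 0): OK
Complementary slackness (lambda_i * g_i(x) = 0 for all i): FAILS

Verdict: the first failing condition is complementary_slackness -> comp.

comp


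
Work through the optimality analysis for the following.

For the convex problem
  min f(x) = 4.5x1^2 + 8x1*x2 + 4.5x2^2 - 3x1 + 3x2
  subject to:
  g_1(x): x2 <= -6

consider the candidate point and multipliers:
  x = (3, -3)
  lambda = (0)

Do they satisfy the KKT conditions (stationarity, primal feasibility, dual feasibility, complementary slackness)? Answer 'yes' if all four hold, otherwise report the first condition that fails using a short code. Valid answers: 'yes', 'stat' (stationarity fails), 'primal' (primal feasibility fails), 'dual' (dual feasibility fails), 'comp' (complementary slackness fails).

Gradient of f: grad f(x) = Q x + c = (0, 0)
Constraint values g_i(x) = a_i^T x - b_i:
  g_1((3, -3)) = 3
Stationarity residual: grad f(x) + sum_i lambda_i a_i = (0, 0)
  -> stationarity OK
Primal feasibility (all g_i <= 0): FAILS
Dual feasibility (all lambda_i >= 0): OK
Complementary slackness (lambda_i * g_i(x) = 0 for all i): OK

Verdict: the first failing condition is primal_feasibility -> primal.

primal


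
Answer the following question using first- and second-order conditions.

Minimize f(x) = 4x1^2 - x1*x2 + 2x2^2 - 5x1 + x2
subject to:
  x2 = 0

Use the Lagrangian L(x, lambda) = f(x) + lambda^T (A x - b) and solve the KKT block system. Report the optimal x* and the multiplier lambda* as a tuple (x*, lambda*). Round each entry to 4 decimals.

Form the Lagrangian:
  L(x, lambda) = (1/2) x^T Q x + c^T x + lambda^T (A x - b)
Stationarity (grad_x L = 0): Q x + c + A^T lambda = 0.
Primal feasibility: A x = b.

This gives the KKT block system:
  [ Q   A^T ] [ x     ]   [-c ]
  [ A    0  ] [ lambda ] = [ b ]

Solving the linear system:
  x*      = (0.625, 0)
  lambda* = (-0.375)
  f(x*)   = -1.5625

x* = (0.625, 0), lambda* = (-0.375)


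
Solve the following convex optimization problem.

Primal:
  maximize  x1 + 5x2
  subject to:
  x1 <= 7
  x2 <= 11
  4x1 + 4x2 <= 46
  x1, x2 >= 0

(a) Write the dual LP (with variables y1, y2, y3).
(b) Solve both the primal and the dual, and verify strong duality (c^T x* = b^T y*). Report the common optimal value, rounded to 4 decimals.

The standard primal-dual pair for 'max c^T x s.t. A x <= b, x >= 0' is:
  Dual:  min b^T y  s.t.  A^T y >= c,  y >= 0.

So the dual LP is:
  minimize  7y1 + 11y2 + 46y3
  subject to:
    y1 + 4y3 >= 1
    y2 + 4y3 >= 5
    y1, y2, y3 >= 0

Solving the primal: x* = (0.5, 11).
  primal value c^T x* = 55.5.
Solving the dual: y* = (0, 4, 0.25).
  dual value b^T y* = 55.5.
Strong duality: c^T x* = b^T y*. Confirmed.

55.5


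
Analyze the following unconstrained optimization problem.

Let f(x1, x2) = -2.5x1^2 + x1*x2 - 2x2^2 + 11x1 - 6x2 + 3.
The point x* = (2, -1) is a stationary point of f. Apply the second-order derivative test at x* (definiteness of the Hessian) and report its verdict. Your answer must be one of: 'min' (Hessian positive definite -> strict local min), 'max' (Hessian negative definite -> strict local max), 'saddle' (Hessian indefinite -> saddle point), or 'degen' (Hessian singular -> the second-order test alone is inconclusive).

Compute the Hessian H = grad^2 f:
  H = [[-5, 1], [1, -4]]
Verify stationarity: grad f(x*) = H x* + g = (0, 0).
Eigenvalues of H: -5.618, -3.382.
Both eigenvalues < 0, so H is negative definite -> x* is a strict local max.

max


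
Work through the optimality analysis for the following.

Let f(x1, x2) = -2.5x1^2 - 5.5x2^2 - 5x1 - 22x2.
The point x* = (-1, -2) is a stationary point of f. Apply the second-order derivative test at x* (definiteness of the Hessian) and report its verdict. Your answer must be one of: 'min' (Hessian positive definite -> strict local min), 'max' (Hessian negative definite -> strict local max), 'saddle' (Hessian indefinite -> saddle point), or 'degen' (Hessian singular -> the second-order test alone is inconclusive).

Compute the Hessian H = grad^2 f:
  H = [[-5, 0], [0, -11]]
Verify stationarity: grad f(x*) = H x* + g = (0, 0).
Eigenvalues of H: -11, -5.
Both eigenvalues < 0, so H is negative definite -> x* is a strict local max.

max


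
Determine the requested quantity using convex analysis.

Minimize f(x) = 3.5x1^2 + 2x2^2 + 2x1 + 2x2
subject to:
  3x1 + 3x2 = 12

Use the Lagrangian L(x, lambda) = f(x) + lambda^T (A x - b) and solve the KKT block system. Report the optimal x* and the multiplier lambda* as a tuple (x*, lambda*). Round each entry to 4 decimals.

Form the Lagrangian:
  L(x, lambda) = (1/2) x^T Q x + c^T x + lambda^T (A x - b)
Stationarity (grad_x L = 0): Q x + c + A^T lambda = 0.
Primal feasibility: A x = b.

This gives the KKT block system:
  [ Q   A^T ] [ x     ]   [-c ]
  [ A    0  ] [ lambda ] = [ b ]

Solving the linear system:
  x*      = (1.4545, 2.5455)
  lambda* = (-4.0606)
  f(x*)   = 28.3636

x* = (1.4545, 2.5455), lambda* = (-4.0606)


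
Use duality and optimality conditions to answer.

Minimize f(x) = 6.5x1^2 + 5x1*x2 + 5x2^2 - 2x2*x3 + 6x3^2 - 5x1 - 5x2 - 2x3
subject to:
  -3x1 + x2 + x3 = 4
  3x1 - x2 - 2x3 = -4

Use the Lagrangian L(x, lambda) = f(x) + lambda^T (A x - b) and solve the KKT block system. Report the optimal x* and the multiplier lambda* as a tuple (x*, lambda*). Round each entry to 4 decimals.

Form the Lagrangian:
  L(x, lambda) = (1/2) x^T Q x + c^T x + lambda^T (A x - b)
Stationarity (grad_x L = 0): Q x + c + A^T lambda = 0.
Primal feasibility: A x = b.

This gives the KKT block system:
  [ Q   A^T ] [ x     ]   [-c ]
  [ A    0  ] [ lambda ] = [ b ]

Solving the linear system:
  x*      = (-0.9023, 1.2932, 0)
  lambda* = (-11.4286, -8.0075)
  f(x*)   = 5.8647

x* = (-0.9023, 1.2932, 0), lambda* = (-11.4286, -8.0075)


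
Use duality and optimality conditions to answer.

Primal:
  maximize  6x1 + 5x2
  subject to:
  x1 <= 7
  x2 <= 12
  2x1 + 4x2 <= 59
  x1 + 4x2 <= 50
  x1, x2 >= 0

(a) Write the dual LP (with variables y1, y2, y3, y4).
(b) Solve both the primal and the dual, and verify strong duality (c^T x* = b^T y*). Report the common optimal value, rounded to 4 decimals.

The standard primal-dual pair for 'max c^T x s.t. A x <= b, x >= 0' is:
  Dual:  min b^T y  s.t.  A^T y >= c,  y >= 0.

So the dual LP is:
  minimize  7y1 + 12y2 + 59y3 + 50y4
  subject to:
    y1 + 2y3 + y4 >= 6
    y2 + 4y3 + 4y4 >= 5
    y1, y2, y3, y4 >= 0

Solving the primal: x* = (7, 10.75).
  primal value c^T x* = 95.75.
Solving the dual: y* = (4.75, 0, 0, 1.25).
  dual value b^T y* = 95.75.
Strong duality: c^T x* = b^T y*. Confirmed.

95.75


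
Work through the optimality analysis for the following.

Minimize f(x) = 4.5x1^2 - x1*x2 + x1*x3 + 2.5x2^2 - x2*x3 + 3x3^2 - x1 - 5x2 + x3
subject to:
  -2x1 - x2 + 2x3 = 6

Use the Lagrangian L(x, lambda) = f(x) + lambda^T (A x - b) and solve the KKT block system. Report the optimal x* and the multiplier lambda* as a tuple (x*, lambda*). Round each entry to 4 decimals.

Form the Lagrangian:
  L(x, lambda) = (1/2) x^T Q x + c^T x + lambda^T (A x - b)
Stationarity (grad_x L = 0): Q x + c + A^T lambda = 0.
Primal feasibility: A x = b.

This gives the KKT block system:
  [ Q   A^T ] [ x     ]   [-c ]
  [ A    0  ] [ lambda ] = [ b ]

Solving the linear system:
  x*      = (-1.2411, 0.0658, 1.7918)
  lambda* = (-5.2219)
  f(x*)   = 17.0178

x* = (-1.2411, 0.0658, 1.7918), lambda* = (-5.2219)


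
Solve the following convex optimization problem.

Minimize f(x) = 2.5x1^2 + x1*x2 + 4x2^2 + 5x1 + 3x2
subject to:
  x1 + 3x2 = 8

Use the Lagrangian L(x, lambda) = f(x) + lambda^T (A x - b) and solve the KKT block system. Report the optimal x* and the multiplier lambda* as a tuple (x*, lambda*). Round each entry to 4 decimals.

Form the Lagrangian:
  L(x, lambda) = (1/2) x^T Q x + c^T x + lambda^T (A x - b)
Stationarity (grad_x L = 0): Q x + c + A^T lambda = 0.
Primal feasibility: A x = b.

This gives the KKT block system:
  [ Q   A^T ] [ x     ]   [-c ]
  [ A    0  ] [ lambda ] = [ b ]

Solving the linear system:
  x*      = (0.0851, 2.6383)
  lambda* = (-8.0638)
  f(x*)   = 36.4255

x* = (0.0851, 2.6383), lambda* = (-8.0638)


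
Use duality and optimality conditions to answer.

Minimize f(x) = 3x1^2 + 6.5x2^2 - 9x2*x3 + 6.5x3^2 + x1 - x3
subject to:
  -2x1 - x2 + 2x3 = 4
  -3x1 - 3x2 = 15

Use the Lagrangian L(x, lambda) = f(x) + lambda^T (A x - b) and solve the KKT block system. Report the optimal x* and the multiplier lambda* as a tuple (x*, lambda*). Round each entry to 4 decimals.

Form the Lagrangian:
  L(x, lambda) = (1/2) x^T Q x + c^T x + lambda^T (A x - b)
Stationarity (grad_x L = 0): Q x + c + A^T lambda = 0.
Primal feasibility: A x = b.

This gives the KKT block system:
  [ Q   A^T ] [ x     ]   [-c ]
  [ A    0  ] [ lambda ] = [ b ]

Solving the linear system:
  x*      = (-2.568, -2.432, -1.784)
  lambda* = (1.152, -5.5707)
  f(x*)   = 39.084

x* = (-2.568, -2.432, -1.784), lambda* = (1.152, -5.5707)


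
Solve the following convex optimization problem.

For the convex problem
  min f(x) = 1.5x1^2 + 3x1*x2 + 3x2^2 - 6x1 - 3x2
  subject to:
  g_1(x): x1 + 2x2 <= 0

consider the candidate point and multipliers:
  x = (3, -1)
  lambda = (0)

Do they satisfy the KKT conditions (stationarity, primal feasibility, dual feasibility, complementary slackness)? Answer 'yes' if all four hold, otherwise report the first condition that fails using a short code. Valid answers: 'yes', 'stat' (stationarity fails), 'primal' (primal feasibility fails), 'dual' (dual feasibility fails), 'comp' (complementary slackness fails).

Gradient of f: grad f(x) = Q x + c = (0, 0)
Constraint values g_i(x) = a_i^T x - b_i:
  g_1((3, -1)) = 1
Stationarity residual: grad f(x) + sum_i lambda_i a_i = (0, 0)
  -> stationarity OK
Primal feasibility (all g_i <= 0): FAILS
Dual feasibility (all lambda_i >= 0): OK
Complementary slackness (lambda_i * g_i(x) = 0 for all i): OK

Verdict: the first failing condition is primal_feasibility -> primal.

primal


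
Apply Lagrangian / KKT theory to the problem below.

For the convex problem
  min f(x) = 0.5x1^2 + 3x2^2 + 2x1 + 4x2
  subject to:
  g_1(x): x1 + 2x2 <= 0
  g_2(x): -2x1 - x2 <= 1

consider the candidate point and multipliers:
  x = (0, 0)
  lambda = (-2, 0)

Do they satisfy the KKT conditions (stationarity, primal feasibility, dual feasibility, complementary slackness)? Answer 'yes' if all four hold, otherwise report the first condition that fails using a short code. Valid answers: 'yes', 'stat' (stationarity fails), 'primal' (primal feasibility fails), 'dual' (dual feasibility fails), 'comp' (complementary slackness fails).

Gradient of f: grad f(x) = Q x + c = (2, 4)
Constraint values g_i(x) = a_i^T x - b_i:
  g_1((0, 0)) = 0
  g_2((0, 0)) = -1
Stationarity residual: grad f(x) + sum_i lambda_i a_i = (0, 0)
  -> stationarity OK
Primal feasibility (all g_i <= 0): OK
Dual feasibility (all lambda_i >= 0): FAILS
Complementary slackness (lambda_i * g_i(x) = 0 for all i): OK

Verdict: the first failing condition is dual_feasibility -> dual.

dual


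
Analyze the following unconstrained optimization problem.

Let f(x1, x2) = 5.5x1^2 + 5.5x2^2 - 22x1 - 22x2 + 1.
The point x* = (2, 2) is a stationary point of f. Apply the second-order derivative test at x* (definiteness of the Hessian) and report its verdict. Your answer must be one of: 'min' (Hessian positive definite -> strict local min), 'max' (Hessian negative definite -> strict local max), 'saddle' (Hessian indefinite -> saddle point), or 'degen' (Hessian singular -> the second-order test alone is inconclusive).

Compute the Hessian H = grad^2 f:
  H = [[11, 0], [0, 11]]
Verify stationarity: grad f(x*) = H x* + g = (0, 0).
Eigenvalues of H: 11, 11.
Both eigenvalues > 0, so H is positive definite -> x* is a strict local min.

min


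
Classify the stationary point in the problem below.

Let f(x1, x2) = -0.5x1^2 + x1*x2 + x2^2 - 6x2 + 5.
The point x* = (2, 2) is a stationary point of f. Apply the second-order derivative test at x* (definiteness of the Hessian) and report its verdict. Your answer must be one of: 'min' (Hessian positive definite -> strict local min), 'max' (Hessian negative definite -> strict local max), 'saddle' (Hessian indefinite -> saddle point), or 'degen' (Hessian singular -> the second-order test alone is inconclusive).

Compute the Hessian H = grad^2 f:
  H = [[-1, 1], [1, 2]]
Verify stationarity: grad f(x*) = H x* + g = (0, 0).
Eigenvalues of H: -1.3028, 2.3028.
Eigenvalues have mixed signs, so H is indefinite -> x* is a saddle point.

saddle


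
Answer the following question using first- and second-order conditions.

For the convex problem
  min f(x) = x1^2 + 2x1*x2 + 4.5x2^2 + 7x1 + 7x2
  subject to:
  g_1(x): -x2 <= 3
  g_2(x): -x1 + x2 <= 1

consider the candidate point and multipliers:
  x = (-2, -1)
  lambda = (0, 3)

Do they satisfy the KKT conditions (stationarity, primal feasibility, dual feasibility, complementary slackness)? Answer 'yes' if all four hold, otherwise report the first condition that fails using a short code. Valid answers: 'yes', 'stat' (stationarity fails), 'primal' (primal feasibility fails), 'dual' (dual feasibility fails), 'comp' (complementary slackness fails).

Gradient of f: grad f(x) = Q x + c = (1, -6)
Constraint values g_i(x) = a_i^T x - b_i:
  g_1((-2, -1)) = -2
  g_2((-2, -1)) = 0
Stationarity residual: grad f(x) + sum_i lambda_i a_i = (-2, -3)
  -> stationarity FAILS
Primal feasibility (all g_i <= 0): OK
Dual feasibility (all lambda_i >= 0): OK
Complementary slackness (lambda_i * g_i(x) = 0 for all i): OK

Verdict: the first failing condition is stationarity -> stat.

stat


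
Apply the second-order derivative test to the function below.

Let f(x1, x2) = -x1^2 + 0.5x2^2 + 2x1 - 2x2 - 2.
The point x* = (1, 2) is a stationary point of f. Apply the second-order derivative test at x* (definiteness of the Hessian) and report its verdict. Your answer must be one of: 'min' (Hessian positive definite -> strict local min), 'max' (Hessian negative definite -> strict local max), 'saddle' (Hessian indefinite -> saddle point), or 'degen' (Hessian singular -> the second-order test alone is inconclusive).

Compute the Hessian H = grad^2 f:
  H = [[-2, 0], [0, 1]]
Verify stationarity: grad f(x*) = H x* + g = (0, 0).
Eigenvalues of H: -2, 1.
Eigenvalues have mixed signs, so H is indefinite -> x* is a saddle point.

saddle


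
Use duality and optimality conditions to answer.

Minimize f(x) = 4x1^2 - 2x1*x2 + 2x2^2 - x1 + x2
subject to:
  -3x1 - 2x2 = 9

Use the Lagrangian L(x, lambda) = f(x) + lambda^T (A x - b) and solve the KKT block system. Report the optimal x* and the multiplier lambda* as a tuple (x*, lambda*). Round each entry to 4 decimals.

Form the Lagrangian:
  L(x, lambda) = (1/2) x^T Q x + c^T x + lambda^T (A x - b)
Stationarity (grad_x L = 0): Q x + c + A^T lambda = 0.
Primal feasibility: A x = b.

This gives the KKT block system:
  [ Q   A^T ] [ x     ]   [-c ]
  [ A    0  ] [ lambda ] = [ b ]

Solving the linear system:
  x*      = (-1.4565, -2.3152)
  lambda* = (-2.6739)
  f(x*)   = 11.6033

x* = (-1.4565, -2.3152), lambda* = (-2.6739)


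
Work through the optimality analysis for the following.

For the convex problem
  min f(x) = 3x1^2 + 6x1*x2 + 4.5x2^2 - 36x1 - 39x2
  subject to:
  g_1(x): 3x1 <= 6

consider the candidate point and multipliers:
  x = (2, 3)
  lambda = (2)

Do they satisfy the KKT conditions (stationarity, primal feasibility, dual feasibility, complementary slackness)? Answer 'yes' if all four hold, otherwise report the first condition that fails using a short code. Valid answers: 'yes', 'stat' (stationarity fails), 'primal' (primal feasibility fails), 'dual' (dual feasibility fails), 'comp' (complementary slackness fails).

Gradient of f: grad f(x) = Q x + c = (-6, 0)
Constraint values g_i(x) = a_i^T x - b_i:
  g_1((2, 3)) = 0
Stationarity residual: grad f(x) + sum_i lambda_i a_i = (0, 0)
  -> stationarity OK
Primal feasibility (all g_i <= 0): OK
Dual feasibility (all lambda_i >= 0): OK
Complementary slackness (lambda_i * g_i(x) = 0 for all i): OK

Verdict: yes, KKT holds.

yes


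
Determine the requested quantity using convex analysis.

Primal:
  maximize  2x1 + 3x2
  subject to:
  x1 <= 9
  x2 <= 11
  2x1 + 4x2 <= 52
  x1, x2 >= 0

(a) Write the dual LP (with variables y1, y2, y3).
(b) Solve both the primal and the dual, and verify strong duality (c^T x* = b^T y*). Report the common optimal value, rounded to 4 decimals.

The standard primal-dual pair for 'max c^T x s.t. A x <= b, x >= 0' is:
  Dual:  min b^T y  s.t.  A^T y >= c,  y >= 0.

So the dual LP is:
  minimize  9y1 + 11y2 + 52y3
  subject to:
    y1 + 2y3 >= 2
    y2 + 4y3 >= 3
    y1, y2, y3 >= 0

Solving the primal: x* = (9, 8.5).
  primal value c^T x* = 43.5.
Solving the dual: y* = (0.5, 0, 0.75).
  dual value b^T y* = 43.5.
Strong duality: c^T x* = b^T y*. Confirmed.

43.5


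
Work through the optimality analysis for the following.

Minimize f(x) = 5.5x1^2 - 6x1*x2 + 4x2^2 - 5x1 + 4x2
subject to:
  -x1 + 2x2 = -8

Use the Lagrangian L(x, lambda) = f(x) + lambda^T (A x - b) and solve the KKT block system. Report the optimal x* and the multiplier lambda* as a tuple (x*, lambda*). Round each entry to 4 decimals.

Form the Lagrangian:
  L(x, lambda) = (1/2) x^T Q x + c^T x + lambda^T (A x - b)
Stationarity (grad_x L = 0): Q x + c + A^T lambda = 0.
Primal feasibility: A x = b.

This gives the KKT block system:
  [ Q   A^T ] [ x     ]   [-c ]
  [ A    0  ] [ lambda ] = [ b ]

Solving the linear system:
  x*      = (-0.7143, -4.3571)
  lambda* = (13.2857)
  f(x*)   = 46.2143

x* = (-0.7143, -4.3571), lambda* = (13.2857)


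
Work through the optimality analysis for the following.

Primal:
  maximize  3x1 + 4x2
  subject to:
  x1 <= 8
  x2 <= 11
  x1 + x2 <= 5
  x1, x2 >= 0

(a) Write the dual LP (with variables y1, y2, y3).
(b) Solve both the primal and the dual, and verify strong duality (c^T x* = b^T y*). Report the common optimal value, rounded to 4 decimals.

The standard primal-dual pair for 'max c^T x s.t. A x <= b, x >= 0' is:
  Dual:  min b^T y  s.t.  A^T y >= c,  y >= 0.

So the dual LP is:
  minimize  8y1 + 11y2 + 5y3
  subject to:
    y1 + y3 >= 3
    y2 + y3 >= 4
    y1, y2, y3 >= 0

Solving the primal: x* = (0, 5).
  primal value c^T x* = 20.
Solving the dual: y* = (0, 0, 4).
  dual value b^T y* = 20.
Strong duality: c^T x* = b^T y*. Confirmed.

20


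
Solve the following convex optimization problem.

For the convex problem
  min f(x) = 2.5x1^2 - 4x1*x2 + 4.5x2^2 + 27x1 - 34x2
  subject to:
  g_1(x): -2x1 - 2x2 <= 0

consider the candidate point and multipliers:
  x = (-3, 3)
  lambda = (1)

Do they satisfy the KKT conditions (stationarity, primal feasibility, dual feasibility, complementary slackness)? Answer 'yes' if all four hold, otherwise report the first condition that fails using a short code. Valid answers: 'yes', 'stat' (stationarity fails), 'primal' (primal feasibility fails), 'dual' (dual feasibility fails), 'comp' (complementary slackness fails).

Gradient of f: grad f(x) = Q x + c = (0, 5)
Constraint values g_i(x) = a_i^T x - b_i:
  g_1((-3, 3)) = 0
Stationarity residual: grad f(x) + sum_i lambda_i a_i = (-2, 3)
  -> stationarity FAILS
Primal feasibility (all g_i <= 0): OK
Dual feasibility (all lambda_i >= 0): OK
Complementary slackness (lambda_i * g_i(x) = 0 for all i): OK

Verdict: the first failing condition is stationarity -> stat.

stat


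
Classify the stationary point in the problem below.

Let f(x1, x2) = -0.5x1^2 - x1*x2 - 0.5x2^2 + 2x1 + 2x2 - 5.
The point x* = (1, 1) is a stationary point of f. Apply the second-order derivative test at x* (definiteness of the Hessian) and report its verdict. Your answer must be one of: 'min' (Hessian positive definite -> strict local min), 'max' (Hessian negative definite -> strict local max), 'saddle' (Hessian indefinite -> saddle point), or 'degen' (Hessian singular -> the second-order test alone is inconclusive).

Compute the Hessian H = grad^2 f:
  H = [[-1, -1], [-1, -1]]
Verify stationarity: grad f(x*) = H x* + g = (0, 0).
Eigenvalues of H: -2, 0.
H has a zero eigenvalue (singular; negative semidefinite but not definite), so H is neither positive definite, negative definite, nor indefinite. The second-order test alone is inconclusive -> degen.
(Indeed, f is constant along the null direction of H through x*, so x* is not a strict local extremum.)

degen


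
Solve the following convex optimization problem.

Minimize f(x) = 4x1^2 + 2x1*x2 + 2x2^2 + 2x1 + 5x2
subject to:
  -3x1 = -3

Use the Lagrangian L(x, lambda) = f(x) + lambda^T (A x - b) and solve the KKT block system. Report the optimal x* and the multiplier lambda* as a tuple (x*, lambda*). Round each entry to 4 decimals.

Form the Lagrangian:
  L(x, lambda) = (1/2) x^T Q x + c^T x + lambda^T (A x - b)
Stationarity (grad_x L = 0): Q x + c + A^T lambda = 0.
Primal feasibility: A x = b.

This gives the KKT block system:
  [ Q   A^T ] [ x     ]   [-c ]
  [ A    0  ] [ lambda ] = [ b ]

Solving the linear system:
  x*      = (1, -1.75)
  lambda* = (2.1667)
  f(x*)   = -0.125

x* = (1, -1.75), lambda* = (2.1667)


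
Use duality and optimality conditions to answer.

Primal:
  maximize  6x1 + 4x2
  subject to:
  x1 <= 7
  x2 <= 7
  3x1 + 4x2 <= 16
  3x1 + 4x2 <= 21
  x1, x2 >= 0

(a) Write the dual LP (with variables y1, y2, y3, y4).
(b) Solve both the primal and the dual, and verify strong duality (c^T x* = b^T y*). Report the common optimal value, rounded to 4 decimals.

The standard primal-dual pair for 'max c^T x s.t. A x <= b, x >= 0' is:
  Dual:  min b^T y  s.t.  A^T y >= c,  y >= 0.

So the dual LP is:
  minimize  7y1 + 7y2 + 16y3 + 21y4
  subject to:
    y1 + 3y3 + 3y4 >= 6
    y2 + 4y3 + 4y4 >= 4
    y1, y2, y3, y4 >= 0

Solving the primal: x* = (5.3333, 0).
  primal value c^T x* = 32.
Solving the dual: y* = (0, 0, 2, 0).
  dual value b^T y* = 32.
Strong duality: c^T x* = b^T y*. Confirmed.

32


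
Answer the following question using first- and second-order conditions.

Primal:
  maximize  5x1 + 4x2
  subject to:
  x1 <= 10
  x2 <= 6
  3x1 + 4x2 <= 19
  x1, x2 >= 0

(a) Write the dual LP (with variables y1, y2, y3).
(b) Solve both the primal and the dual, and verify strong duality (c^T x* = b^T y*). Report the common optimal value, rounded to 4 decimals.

The standard primal-dual pair for 'max c^T x s.t. A x <= b, x >= 0' is:
  Dual:  min b^T y  s.t.  A^T y >= c,  y >= 0.

So the dual LP is:
  minimize  10y1 + 6y2 + 19y3
  subject to:
    y1 + 3y3 >= 5
    y2 + 4y3 >= 4
    y1, y2, y3 >= 0

Solving the primal: x* = (6.3333, 0).
  primal value c^T x* = 31.6667.
Solving the dual: y* = (0, 0, 1.6667).
  dual value b^T y* = 31.6667.
Strong duality: c^T x* = b^T y*. Confirmed.

31.6667


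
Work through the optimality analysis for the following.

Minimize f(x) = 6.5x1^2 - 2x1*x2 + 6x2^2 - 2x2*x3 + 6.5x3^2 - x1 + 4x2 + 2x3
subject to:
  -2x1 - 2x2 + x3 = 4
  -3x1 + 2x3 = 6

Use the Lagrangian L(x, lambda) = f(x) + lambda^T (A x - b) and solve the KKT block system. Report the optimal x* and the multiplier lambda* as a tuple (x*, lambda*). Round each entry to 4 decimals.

Form the Lagrangian:
  L(x, lambda) = (1/2) x^T Q x + c^T x + lambda^T (A x - b)
Stationarity (grad_x L = 0): Q x + c + A^T lambda = 0.
Primal feasibility: A x = b.

This gives the KKT block system:
  [ Q   A^T ] [ x     ]   [-c ]
  [ A    0  ] [ lambda ] = [ b ]

Solving the linear system:
  x*      = (-1.4286, -0.1429, 0.8571)
  lambda* = (1.7143, -7.5714)
  f(x*)   = 20.5714

x* = (-1.4286, -0.1429, 0.8571), lambda* = (1.7143, -7.5714)


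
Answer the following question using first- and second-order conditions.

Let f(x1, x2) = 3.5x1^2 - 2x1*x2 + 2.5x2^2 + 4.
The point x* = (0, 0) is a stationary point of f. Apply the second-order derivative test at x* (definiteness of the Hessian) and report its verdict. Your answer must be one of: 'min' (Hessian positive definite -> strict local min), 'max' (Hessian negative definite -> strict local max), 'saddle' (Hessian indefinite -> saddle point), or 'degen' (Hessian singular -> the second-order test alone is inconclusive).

Compute the Hessian H = grad^2 f:
  H = [[7, -2], [-2, 5]]
Verify stationarity: grad f(x*) = H x* + g = (0, 0).
Eigenvalues of H: 3.7639, 8.2361.
Both eigenvalues > 0, so H is positive definite -> x* is a strict local min.

min


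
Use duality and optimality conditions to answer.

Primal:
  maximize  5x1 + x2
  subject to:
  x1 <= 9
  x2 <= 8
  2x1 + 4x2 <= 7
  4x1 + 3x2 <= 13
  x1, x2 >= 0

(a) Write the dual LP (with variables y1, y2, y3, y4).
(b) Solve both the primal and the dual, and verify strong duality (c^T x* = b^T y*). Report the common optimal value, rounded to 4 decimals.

The standard primal-dual pair for 'max c^T x s.t. A x <= b, x >= 0' is:
  Dual:  min b^T y  s.t.  A^T y >= c,  y >= 0.

So the dual LP is:
  minimize  9y1 + 8y2 + 7y3 + 13y4
  subject to:
    y1 + 2y3 + 4y4 >= 5
    y2 + 4y3 + 3y4 >= 1
    y1, y2, y3, y4 >= 0

Solving the primal: x* = (3.25, 0).
  primal value c^T x* = 16.25.
Solving the dual: y* = (0, 0, 0, 1.25).
  dual value b^T y* = 16.25.
Strong duality: c^T x* = b^T y*. Confirmed.

16.25


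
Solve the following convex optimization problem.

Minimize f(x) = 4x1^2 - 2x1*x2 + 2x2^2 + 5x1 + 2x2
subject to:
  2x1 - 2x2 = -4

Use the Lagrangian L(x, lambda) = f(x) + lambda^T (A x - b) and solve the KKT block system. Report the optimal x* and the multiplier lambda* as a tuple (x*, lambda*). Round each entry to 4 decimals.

Form the Lagrangian:
  L(x, lambda) = (1/2) x^T Q x + c^T x + lambda^T (A x - b)
Stationarity (grad_x L = 0): Q x + c + A^T lambda = 0.
Primal feasibility: A x = b.

This gives the KKT block system:
  [ Q   A^T ] [ x     ]   [-c ]
  [ A    0  ] [ lambda ] = [ b ]

Solving the linear system:
  x*      = (-1.375, 0.625)
  lambda* = (3.625)
  f(x*)   = 4.4375

x* = (-1.375, 0.625), lambda* = (3.625)


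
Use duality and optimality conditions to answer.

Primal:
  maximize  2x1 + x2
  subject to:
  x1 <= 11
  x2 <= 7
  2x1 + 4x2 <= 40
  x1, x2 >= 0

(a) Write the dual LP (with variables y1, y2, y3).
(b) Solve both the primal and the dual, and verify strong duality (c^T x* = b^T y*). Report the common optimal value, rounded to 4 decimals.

The standard primal-dual pair for 'max c^T x s.t. A x <= b, x >= 0' is:
  Dual:  min b^T y  s.t.  A^T y >= c,  y >= 0.

So the dual LP is:
  minimize  11y1 + 7y2 + 40y3
  subject to:
    y1 + 2y3 >= 2
    y2 + 4y3 >= 1
    y1, y2, y3 >= 0

Solving the primal: x* = (11, 4.5).
  primal value c^T x* = 26.5.
Solving the dual: y* = (1.5, 0, 0.25).
  dual value b^T y* = 26.5.
Strong duality: c^T x* = b^T y*. Confirmed.

26.5


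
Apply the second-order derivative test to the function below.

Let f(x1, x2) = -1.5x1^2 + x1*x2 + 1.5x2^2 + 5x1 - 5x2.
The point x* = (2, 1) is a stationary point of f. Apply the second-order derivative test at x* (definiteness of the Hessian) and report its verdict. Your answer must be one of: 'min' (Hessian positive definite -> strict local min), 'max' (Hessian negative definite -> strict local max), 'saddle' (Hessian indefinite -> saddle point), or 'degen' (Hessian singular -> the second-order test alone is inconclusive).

Compute the Hessian H = grad^2 f:
  H = [[-3, 1], [1, 3]]
Verify stationarity: grad f(x*) = H x* + g = (0, 0).
Eigenvalues of H: -3.1623, 3.1623.
Eigenvalues have mixed signs, so H is indefinite -> x* is a saddle point.

saddle


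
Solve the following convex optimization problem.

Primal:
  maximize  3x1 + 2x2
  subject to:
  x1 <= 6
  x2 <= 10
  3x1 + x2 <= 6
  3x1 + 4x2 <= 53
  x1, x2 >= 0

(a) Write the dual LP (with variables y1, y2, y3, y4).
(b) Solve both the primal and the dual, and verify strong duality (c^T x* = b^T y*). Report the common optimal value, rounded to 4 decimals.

The standard primal-dual pair for 'max c^T x s.t. A x <= b, x >= 0' is:
  Dual:  min b^T y  s.t.  A^T y >= c,  y >= 0.

So the dual LP is:
  minimize  6y1 + 10y2 + 6y3 + 53y4
  subject to:
    y1 + 3y3 + 3y4 >= 3
    y2 + y3 + 4y4 >= 2
    y1, y2, y3, y4 >= 0

Solving the primal: x* = (0, 6).
  primal value c^T x* = 12.
Solving the dual: y* = (0, 0, 2, 0).
  dual value b^T y* = 12.
Strong duality: c^T x* = b^T y*. Confirmed.

12


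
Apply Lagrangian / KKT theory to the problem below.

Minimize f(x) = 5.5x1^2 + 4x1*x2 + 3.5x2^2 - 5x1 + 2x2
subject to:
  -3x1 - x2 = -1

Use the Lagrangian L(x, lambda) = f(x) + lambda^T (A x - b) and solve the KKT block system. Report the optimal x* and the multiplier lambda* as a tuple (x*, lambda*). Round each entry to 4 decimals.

Form the Lagrangian:
  L(x, lambda) = (1/2) x^T Q x + c^T x + lambda^T (A x - b)
Stationarity (grad_x L = 0): Q x + c + A^T lambda = 0.
Primal feasibility: A x = b.

This gives the KKT block system:
  [ Q   A^T ] [ x     ]   [-c ]
  [ A    0  ] [ lambda ] = [ b ]

Solving the linear system:
  x*      = (0.56, -0.68)
  lambda* = (-0.52)
  f(x*)   = -2.34

x* = (0.56, -0.68), lambda* = (-0.52)


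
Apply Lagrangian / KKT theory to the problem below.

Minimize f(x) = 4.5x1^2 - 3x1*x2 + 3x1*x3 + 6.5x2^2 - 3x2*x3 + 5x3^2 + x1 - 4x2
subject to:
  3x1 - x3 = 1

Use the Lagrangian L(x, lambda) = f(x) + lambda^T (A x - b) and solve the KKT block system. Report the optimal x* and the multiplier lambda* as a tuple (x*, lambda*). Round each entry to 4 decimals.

Form the Lagrangian:
  L(x, lambda) = (1/2) x^T Q x + c^T x + lambda^T (A x - b)
Stationarity (grad_x L = 0): Q x + c + A^T lambda = 0.
Primal feasibility: A x = b.

This gives the KKT block system:
  [ Q   A^T ] [ x     ]   [-c ]
  [ A    0  ] [ lambda ] = [ b ]

Solving the linear system:
  x*      = (0.3108, 0.3638, -0.0675)
  lambda* = (-0.8344)
  f(x*)   = -0.155

x* = (0.3108, 0.3638, -0.0675), lambda* = (-0.8344)


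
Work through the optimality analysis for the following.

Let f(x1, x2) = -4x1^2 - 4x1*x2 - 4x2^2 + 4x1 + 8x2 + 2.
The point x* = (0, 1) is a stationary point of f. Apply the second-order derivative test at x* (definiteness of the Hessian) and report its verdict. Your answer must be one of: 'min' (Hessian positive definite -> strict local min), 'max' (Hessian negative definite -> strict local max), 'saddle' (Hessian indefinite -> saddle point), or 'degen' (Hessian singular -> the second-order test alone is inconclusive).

Compute the Hessian H = grad^2 f:
  H = [[-8, -4], [-4, -8]]
Verify stationarity: grad f(x*) = H x* + g = (0, 0).
Eigenvalues of H: -12, -4.
Both eigenvalues < 0, so H is negative definite -> x* is a strict local max.

max


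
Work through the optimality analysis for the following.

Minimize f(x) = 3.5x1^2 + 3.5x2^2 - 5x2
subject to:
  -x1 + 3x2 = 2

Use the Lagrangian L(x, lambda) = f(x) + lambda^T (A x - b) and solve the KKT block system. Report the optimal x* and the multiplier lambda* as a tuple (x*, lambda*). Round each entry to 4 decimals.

Form the Lagrangian:
  L(x, lambda) = (1/2) x^T Q x + c^T x + lambda^T (A x - b)
Stationarity (grad_x L = 0): Q x + c + A^T lambda = 0.
Primal feasibility: A x = b.

This gives the KKT block system:
  [ Q   A^T ] [ x     ]   [-c ]
  [ A    0  ] [ lambda ] = [ b ]

Solving the linear system:
  x*      = (0.0143, 0.6714)
  lambda* = (0.1)
  f(x*)   = -1.7786

x* = (0.0143, 0.6714), lambda* = (0.1)
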